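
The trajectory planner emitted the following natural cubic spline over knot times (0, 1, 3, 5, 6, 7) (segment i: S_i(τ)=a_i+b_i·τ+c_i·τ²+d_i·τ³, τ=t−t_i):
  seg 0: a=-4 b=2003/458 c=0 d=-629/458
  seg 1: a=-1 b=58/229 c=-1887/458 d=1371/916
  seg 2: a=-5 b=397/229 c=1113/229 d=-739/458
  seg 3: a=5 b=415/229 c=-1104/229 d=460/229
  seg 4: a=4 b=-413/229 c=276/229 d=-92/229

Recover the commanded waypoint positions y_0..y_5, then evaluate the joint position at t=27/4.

y_0 = S_0(0) = a_0 = -4
y_1 = S_1(0) = a_1 = -1
y_2 = S_2(0) = a_2 = -5
y_3 = S_3(0) = a_3 = 5
y_4 = S_4(0) = a_4 = 4
y_5 = S_4(1) = 3
t_q=27/4 is in segment 4 (τ=3/4); S_4(τ)=11563/3664

y_0=-4 y_1=-1 y_2=-5 y_3=5 y_4=4 y_5=3
S(27/4) = 11563/3664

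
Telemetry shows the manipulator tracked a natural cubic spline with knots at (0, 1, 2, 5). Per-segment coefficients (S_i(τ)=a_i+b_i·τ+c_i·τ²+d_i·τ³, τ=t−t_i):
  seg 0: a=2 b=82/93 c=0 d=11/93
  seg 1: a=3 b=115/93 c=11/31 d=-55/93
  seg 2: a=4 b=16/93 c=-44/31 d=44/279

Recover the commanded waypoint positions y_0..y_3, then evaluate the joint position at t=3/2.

y_0=2 y_1=3 y_2=4 y_3=-4
S(3/2) = 901/248

y_0 = S_0(0) = a_0 = 2
y_1 = S_1(0) = a_1 = 3
y_2 = S_2(0) = a_2 = 4
y_3 = S_2(3) = -4
t_q=3/2 is in segment 1 (τ=1/2); S_1(τ)=901/248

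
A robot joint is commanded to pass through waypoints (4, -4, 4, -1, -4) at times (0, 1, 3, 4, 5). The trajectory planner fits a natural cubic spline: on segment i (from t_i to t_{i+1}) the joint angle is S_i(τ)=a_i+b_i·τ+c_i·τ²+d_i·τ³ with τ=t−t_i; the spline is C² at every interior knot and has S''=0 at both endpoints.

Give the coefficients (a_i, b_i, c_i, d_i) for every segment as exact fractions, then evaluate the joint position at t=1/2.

  seg 0: a=4 b=-664/61 c=0 d=176/61
  seg 1: a=-4 b=-136/61 c=528/61 d=-169/61
  seg 2: a=4 b=-52/61 c=-486/61 d=233/61
  seg 3: a=-1 b=-325/61 c=213/61 d=-71/61
S(1/2) = -66/61

Δ: Δ0=-8, Δ1=4, Δ2=-5, Δ3=-3
row 1: diag=6, rhs=72; c'=1/3, d'=12
row 2: denom=6−2·1/3=16/3; d'=(-54−2·12)/(16/3)=-117/8
row 3: denom=4−1·3/16=61/16; d'=(12−1·-117/8)/(61/16)=426/61
back: M3=426/61
back: M2=-117/8−3/16·426/61=-972/61
back: M1=12−1/3·-972/61=1056/61
M: M0=0, M1=1056/61, M2=-972/61, M3=426/61, M4=0
seg 0: a=4, c=M0/2=0, d=(M1−M0)/(6·1)=176/61, b=Δ0−h0·(2M0+M1)/6=-664/61
seg 1: a=-4, c=M1/2=528/61, d=(M2−M1)/(6·2)=-169/61, b=Δ1−h1·(2M1+M2)/6=-136/61
seg 2: a=4, c=M2/2=-486/61, d=(M3−M2)/(6·1)=233/61, b=Δ2−h2·(2M2+M3)/6=-52/61
seg 3: a=-1, c=M3/2=213/61, d=(M4−M3)/(6·1)=-71/61, b=Δ3−h3·(2M3+M4)/6=-325/61
t_q=1/2 → seg 0, τ=1/2; S=4+-664/61·τ+0·τ²+176/61·τ³=-66/61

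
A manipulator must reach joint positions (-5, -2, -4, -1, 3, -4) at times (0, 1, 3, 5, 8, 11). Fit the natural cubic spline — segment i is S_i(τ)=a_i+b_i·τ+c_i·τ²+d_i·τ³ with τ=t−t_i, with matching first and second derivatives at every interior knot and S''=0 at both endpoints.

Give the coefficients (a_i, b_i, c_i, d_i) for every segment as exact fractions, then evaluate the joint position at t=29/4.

Δ: Δ0=3, Δ1=-1, Δ2=3/2, Δ3=4/3, Δ4=-7/3
row 1: diag=6, rhs=-24; c'=1/3, d'=-4
row 2: denom=8−2·1/3=22/3; d'=(15−2·-4)/(22/3)=69/22
row 3: denom=10−2·3/11=104/11; d'=(-1−2·69/22)/(104/11)=-10/13
row 4: denom=12−3·33/104=1149/104; d'=(-22−3·-10/13)/(1149/104)=-2048/1149
back: M4=-2048/1149
back: M3=-10/13−33/104·-2048/1149=-78/383
back: M2=69/22−3/11·-78/383=2445/766
back: M1=-4−1/3·2445/766=-3879/766
M: M0=0, M1=-3879/766, M2=2445/766, M3=-78/383, M4=-2048/1149, M5=0
seg 0: a=-5, c=M0/2=0, d=(M1−M0)/(6·1)=-1293/1532, b=Δ0−h0·(2M0+M1)/6=5889/1532
seg 1: a=-2, c=M1/2=-3879/1532, d=(M2−M1)/(6·2)=527/766, b=Δ1−h1·(2M1+M2)/6=1005/766
seg 2: a=-4, c=M2/2=2445/1532, d=(M3−M2)/(6·2)=-867/3064, b=Δ2−h2·(2M2+M3)/6=-429/766
seg 3: a=-1, c=M3/2=-39/383, d=(M4−M3)/(6·3)=-907/10341, b=Δ3−h3·(2M3+M4)/6=930/383
seg 4: a=3, c=M4/2=-1024/1149, d=(M5−M4)/(6·3)=1024/10341, b=Δ4−h4·(2M4+M5)/6=-211/383
t_q=29/4 → seg 3, τ=9/4; S=-1+930/383·τ+-39/383·τ²+-907/10341·τ³=72283/24512

  seg 0: a=-5 b=5889/1532 c=0 d=-1293/1532
  seg 1: a=-2 b=1005/766 c=-3879/1532 d=527/766
  seg 2: a=-4 b=-429/766 c=2445/1532 d=-867/3064
  seg 3: a=-1 b=930/383 c=-39/383 d=-907/10341
  seg 4: a=3 b=-211/383 c=-1024/1149 d=1024/10341
S(29/4) = 72283/24512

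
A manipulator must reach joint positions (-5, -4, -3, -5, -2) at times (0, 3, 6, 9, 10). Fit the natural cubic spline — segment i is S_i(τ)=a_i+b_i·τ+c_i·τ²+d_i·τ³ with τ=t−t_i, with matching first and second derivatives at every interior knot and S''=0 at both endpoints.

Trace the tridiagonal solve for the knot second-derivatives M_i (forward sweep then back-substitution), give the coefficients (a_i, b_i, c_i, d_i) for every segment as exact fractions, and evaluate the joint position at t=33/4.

  seg 0: a=-5 b=17/108 c=0 d=19/972
  seg 1: a=-4 b=37/54 c=19/108 d=-95/972
  seg 2: a=-3 b=-97/108 c=-19/27 d=253/972
  seg 3: a=-5 b=103/54 c=59/36 d=-59/108
S(33/4) = -4315/768

Δ: Δ0=1/3, Δ1=1/3, Δ2=-2/3, Δ3=3
row 1: diag=12, rhs=0; c'=1/4, d'=0
row 2: denom=12−3·1/4=45/4; d'=(-6−3·0)/(45/4)=-8/15
row 3: denom=8−3·4/15=36/5; d'=(22−3·-8/15)/(36/5)=59/18
back: M3=59/18
back: M2=-8/15−4/15·59/18=-38/27
back: M1=0−1/4·-38/27=19/54
M: M0=0, M1=19/54, M2=-38/27, M3=59/18, M4=0
seg 0: a=-5, c=M0/2=0, d=(M1−M0)/(6·3)=19/972, b=Δ0−h0·(2M0+M1)/6=17/108
seg 1: a=-4, c=M1/2=19/108, d=(M2−M1)/(6·3)=-95/972, b=Δ1−h1·(2M1+M2)/6=37/54
seg 2: a=-3, c=M2/2=-19/27, d=(M3−M2)/(6·3)=253/972, b=Δ2−h2·(2M2+M3)/6=-97/108
seg 3: a=-5, c=M3/2=59/36, d=(M4−M3)/(6·1)=-59/108, b=Δ3−h3·(2M3+M4)/6=103/54
t_q=33/4 → seg 2, τ=9/4; S=-3+-97/108·τ+-19/27·τ²+253/972·τ³=-4315/768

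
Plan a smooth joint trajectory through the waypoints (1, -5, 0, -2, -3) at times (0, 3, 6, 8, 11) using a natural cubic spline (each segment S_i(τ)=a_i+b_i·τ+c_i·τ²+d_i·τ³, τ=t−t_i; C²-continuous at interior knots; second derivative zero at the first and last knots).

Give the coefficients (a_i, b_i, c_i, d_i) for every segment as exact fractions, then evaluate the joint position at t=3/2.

  seg 0: a=1 b=-572/177 c=0 d=218/1593
  seg 1: a=-5 b=82/177 c=218/177 d=-49/177
  seg 2: a=0 b=67/177 c=-223/177 d=101/354
  seg 3: a=-2 b=-73/59 c=80/177 d=-80/1593
S(3/2) = -799/236

Δ: Δ0=-2, Δ1=5/3, Δ2=-1, Δ3=-1/3
row 1: diag=12, rhs=22; c'=1/4, d'=11/6
row 2: denom=10−3·1/4=37/4; d'=(-16−3·11/6)/(37/4)=-86/37
row 3: denom=10−2·8/37=354/37; d'=(4−2·-86/37)/(354/37)=160/177
back: M3=160/177
back: M2=-86/37−8/37·160/177=-446/177
back: M1=11/6−1/4·-446/177=436/177
M: M0=0, M1=436/177, M2=-446/177, M3=160/177, M4=0
seg 0: a=1, c=M0/2=0, d=(M1−M0)/(6·3)=218/1593, b=Δ0−h0·(2M0+M1)/6=-572/177
seg 1: a=-5, c=M1/2=218/177, d=(M2−M1)/(6·3)=-49/177, b=Δ1−h1·(2M1+M2)/6=82/177
seg 2: a=0, c=M2/2=-223/177, d=(M3−M2)/(6·2)=101/354, b=Δ2−h2·(2M2+M3)/6=67/177
seg 3: a=-2, c=M3/2=80/177, d=(M4−M3)/(6·3)=-80/1593, b=Δ3−h3·(2M3+M4)/6=-73/59
t_q=3/2 → seg 0, τ=3/2; S=1+-572/177·τ+0·τ²+218/1593·τ³=-799/236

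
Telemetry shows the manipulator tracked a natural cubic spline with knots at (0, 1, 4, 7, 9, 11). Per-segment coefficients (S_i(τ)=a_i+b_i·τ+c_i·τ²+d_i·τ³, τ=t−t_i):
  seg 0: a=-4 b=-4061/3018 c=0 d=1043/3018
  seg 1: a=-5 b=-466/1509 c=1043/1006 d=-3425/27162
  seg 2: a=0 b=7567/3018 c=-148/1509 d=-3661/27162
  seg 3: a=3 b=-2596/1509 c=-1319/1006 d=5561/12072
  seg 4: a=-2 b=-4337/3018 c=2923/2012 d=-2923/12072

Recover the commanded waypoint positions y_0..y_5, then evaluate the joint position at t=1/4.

y_0=-4 y_1=-5 y_2=0 y_3=3 y_4=-2 y_5=-1
S(1/4) = -278847/64384

y_0 = S_0(0) = a_0 = -4
y_1 = S_1(0) = a_1 = -5
y_2 = S_2(0) = a_2 = 0
y_3 = S_3(0) = a_3 = 3
y_4 = S_4(0) = a_4 = -2
y_5 = S_4(2) = -1
t_q=1/4 is in segment 0 (τ=1/4); S_0(τ)=-278847/64384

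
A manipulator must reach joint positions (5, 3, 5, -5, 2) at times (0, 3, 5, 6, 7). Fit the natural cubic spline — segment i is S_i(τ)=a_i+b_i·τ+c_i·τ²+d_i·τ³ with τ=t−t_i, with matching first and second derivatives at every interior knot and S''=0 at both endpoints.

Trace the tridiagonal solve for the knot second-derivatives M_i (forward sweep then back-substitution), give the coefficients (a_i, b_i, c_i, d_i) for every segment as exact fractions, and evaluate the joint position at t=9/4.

  seg 0: a=5 b=-1871/642 c=0 d=481/1926
  seg 1: a=3 b=1229/321 c=481/214 d=-2351/1284
  seg 2: a=5 b=-2938/321 c=-935/107 d=2533/321
  seg 3: a=-5 b=-949/321 c=1598/107 d=-1598/321
S(9/4) = 17633/13696

Δ: Δ0=-2/3, Δ1=1, Δ2=-10, Δ3=7
row 1: diag=10, rhs=10; c'=1/5, d'=1
row 2: denom=6−2·1/5=28/5; d'=(-66−2·1)/(28/5)=-85/7
row 3: denom=4−1·5/28=107/28; d'=(102−1·-85/7)/(107/28)=3196/107
back: M3=3196/107
back: M2=-85/7−5/28·3196/107=-1870/107
back: M1=1−1/5·-1870/107=481/107
M: M0=0, M1=481/107, M2=-1870/107, M3=3196/107, M4=0
seg 0: a=5, c=M0/2=0, d=(M1−M0)/(6·3)=481/1926, b=Δ0−h0·(2M0+M1)/6=-1871/642
seg 1: a=3, c=M1/2=481/214, d=(M2−M1)/(6·2)=-2351/1284, b=Δ1−h1·(2M1+M2)/6=1229/321
seg 2: a=5, c=M2/2=-935/107, d=(M3−M2)/(6·1)=2533/321, b=Δ2−h2·(2M2+M3)/6=-2938/321
seg 3: a=-5, c=M3/2=1598/107, d=(M4−M3)/(6·1)=-1598/321, b=Δ3−h3·(2M3+M4)/6=-949/321
t_q=9/4 → seg 0, τ=9/4; S=5+-1871/642·τ+0·τ²+481/1926·τ³=17633/13696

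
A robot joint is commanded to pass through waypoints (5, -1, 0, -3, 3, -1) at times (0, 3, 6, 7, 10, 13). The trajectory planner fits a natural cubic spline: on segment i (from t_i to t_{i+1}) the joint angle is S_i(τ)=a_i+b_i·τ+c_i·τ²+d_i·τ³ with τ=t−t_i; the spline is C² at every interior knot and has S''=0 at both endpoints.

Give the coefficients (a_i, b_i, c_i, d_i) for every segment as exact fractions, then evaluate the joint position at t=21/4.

Δ: Δ0=-2, Δ1=1/3, Δ2=-3, Δ3=2, Δ4=-4/3
row 1: diag=12, rhs=14; c'=1/4, d'=7/6
row 2: denom=8−3·1/4=29/4; d'=(-20−3·7/6)/(29/4)=-94/29
row 3: denom=8−1·4/29=228/29; d'=(30−1·-94/29)/(228/29)=241/57
row 4: denom=12−3·29/76=825/76; d'=(-20−3·241/57)/(825/76)=-828/275
back: M4=-828/275
back: M3=241/57−29/76·-828/275=4436/825
back: M2=-94/29−4/29·4436/825=-3286/825
back: M1=7/6−1/4·-3286/825=1784/825
M: M0=0, M1=1784/825, M2=-3286/825, M3=4436/825, M4=-828/275, M5=0
seg 0: a=5, c=M0/2=0, d=(M1−M0)/(6·3)=892/7425, b=Δ0−h0·(2M0+M1)/6=-2542/825
seg 1: a=-1, c=M1/2=892/825, d=(M2−M1)/(6·3)=-169/495, b=Δ1−h1·(2M1+M2)/6=134/825
seg 2: a=0, c=M2/2=-1643/825, d=(M3−M2)/(6·1)=39/25, b=Δ2−h2·(2M2+M3)/6=-2119/825
seg 3: a=-3, c=M3/2=2218/825, d=(M4−M3)/(6·3)=-692/1485, b=Δ3−h3·(2M3+M4)/6=-1544/825
seg 4: a=3, c=M4/2=-414/275, d=(M5−M4)/(6·3)=46/275, b=Δ4−h4·(2M4+M5)/6=1384/825
t_q=21/4 → seg 1, τ=9/4; S=-1+134/825·τ+892/825·τ²+-169/495·τ³=16723/17600

  seg 0: a=5 b=-2542/825 c=0 d=892/7425
  seg 1: a=-1 b=134/825 c=892/825 d=-169/495
  seg 2: a=0 b=-2119/825 c=-1643/825 d=39/25
  seg 3: a=-3 b=-1544/825 c=2218/825 d=-692/1485
  seg 4: a=3 b=1384/825 c=-414/275 d=46/275
S(21/4) = 16723/17600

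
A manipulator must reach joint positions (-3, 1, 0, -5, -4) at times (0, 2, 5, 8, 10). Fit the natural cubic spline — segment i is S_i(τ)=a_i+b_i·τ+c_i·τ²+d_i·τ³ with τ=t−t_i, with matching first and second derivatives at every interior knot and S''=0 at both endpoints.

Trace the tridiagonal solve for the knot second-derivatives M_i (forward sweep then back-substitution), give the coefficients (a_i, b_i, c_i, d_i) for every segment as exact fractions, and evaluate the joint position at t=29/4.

Δ: Δ0=2, Δ1=-1/3, Δ2=-5/3, Δ3=1/2
row 1: diag=10, rhs=-14; c'=3/10, d'=-7/5
row 2: denom=12−3·3/10=111/10; d'=(-8−3·-7/5)/(111/10)=-38/111
row 3: denom=10−3·10/37=340/37; d'=(13−3·-38/111)/(340/37)=519/340
back: M3=519/340
back: M2=-38/111−10/37·519/340=-77/102
back: M1=-7/5−3/10·-77/102=-399/340
M: M0=0, M1=-399/340, M2=-77/102, M3=519/340, M4=0
seg 0: a=-3, c=M0/2=0, d=(M1−M0)/(6·2)=-133/1360, b=Δ0−h0·(2M0+M1)/6=813/340
seg 1: a=1, c=M1/2=-399/680, d=(M2−M1)/(6·3)=427/18360, b=Δ1−h1·(2M1+M2)/6=207/170
seg 2: a=0, c=M2/2=-77/204, d=(M3−M2)/(6·3)=2327/18360, b=Δ2−h2·(2M2+M3)/6=-67/40
seg 3: a=-5, c=M3/2=519/680, d=(M4−M3)/(6·2)=-173/1360, b=Δ3−h3·(2M3+M4)/6=-44/85
t_q=29/4 → seg 2, τ=9/4; S=0+-67/40·τ+-77/204·τ²+2327/18360·τ³=-184347/43520

  seg 0: a=-3 b=813/340 c=0 d=-133/1360
  seg 1: a=1 b=207/170 c=-399/680 d=427/18360
  seg 2: a=0 b=-67/40 c=-77/204 d=2327/18360
  seg 3: a=-5 b=-44/85 c=519/680 d=-173/1360
S(29/4) = -184347/43520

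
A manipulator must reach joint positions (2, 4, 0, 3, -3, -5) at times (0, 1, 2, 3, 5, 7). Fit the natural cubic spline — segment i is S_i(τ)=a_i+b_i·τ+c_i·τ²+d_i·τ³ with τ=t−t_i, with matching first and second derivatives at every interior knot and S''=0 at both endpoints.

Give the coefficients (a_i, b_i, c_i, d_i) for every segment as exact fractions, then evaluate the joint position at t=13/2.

Δ: Δ0=2, Δ1=-4, Δ2=3, Δ3=-3, Δ4=-1
row 1: diag=4, rhs=-36; c'=1/4, d'=-9
row 2: denom=4−1·1/4=15/4; d'=(42−1·-9)/(15/4)=68/5
row 3: denom=6−1·4/15=86/15; d'=(-36−1·68/5)/(86/15)=-372/43
row 4: denom=8−2·15/43=314/43; d'=(12−2·-372/43)/(314/43)=630/157
back: M4=630/157
back: M3=-372/43−15/43·630/157=-1578/157
back: M2=68/5−4/15·-1578/157=2556/157
back: M1=-9−1/4·2556/157=-2052/157
M: M0=0, M1=-2052/157, M2=2556/157, M3=-1578/157, M4=630/157, M5=0
seg 0: a=2, c=M0/2=0, d=(M1−M0)/(6·1)=-342/157, b=Δ0−h0·(2M0+M1)/6=656/157
seg 1: a=4, c=M1/2=-1026/157, d=(M2−M1)/(6·1)=768/157, b=Δ1−h1·(2M1+M2)/6=-370/157
seg 2: a=0, c=M2/2=1278/157, d=(M3−M2)/(6·1)=-689/157, b=Δ2−h2·(2M2+M3)/6=-118/157
seg 3: a=3, c=M3/2=-789/157, d=(M4−M3)/(6·2)=184/157, b=Δ3−h3·(2M3+M4)/6=371/157
seg 4: a=-3, c=M4/2=315/157, d=(M5−M4)/(6·2)=-105/314, b=Δ4−h4·(2M4+M5)/6=-577/157
t_q=13/2 → seg 4, τ=3/2; S=-3+-577/157·τ+315/157·τ²+-105/314·τ³=-12879/2512

  seg 0: a=2 b=656/157 c=0 d=-342/157
  seg 1: a=4 b=-370/157 c=-1026/157 d=768/157
  seg 2: a=0 b=-118/157 c=1278/157 d=-689/157
  seg 3: a=3 b=371/157 c=-789/157 d=184/157
  seg 4: a=-3 b=-577/157 c=315/157 d=-105/314
S(13/2) = -12879/2512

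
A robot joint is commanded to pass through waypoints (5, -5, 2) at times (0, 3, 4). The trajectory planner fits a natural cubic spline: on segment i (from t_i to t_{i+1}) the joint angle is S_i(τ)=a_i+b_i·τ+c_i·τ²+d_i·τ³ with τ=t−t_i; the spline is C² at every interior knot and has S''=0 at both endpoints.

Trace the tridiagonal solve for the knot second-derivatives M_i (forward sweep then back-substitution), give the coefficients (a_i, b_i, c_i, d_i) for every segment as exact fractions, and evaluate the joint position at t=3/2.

Δ: Δ0=-10/3, Δ1=7
row 1: diag=8, rhs=62; c'=1/8, d'=31/4
back: M1=31/4
M: M0=0, M1=31/4, M2=0
seg 0: a=5, c=M0/2=0, d=(M1−M0)/(6·3)=31/72, b=Δ0−h0·(2M0+M1)/6=-173/24
seg 1: a=-5, c=M1/2=31/8, d=(M2−M1)/(6·1)=-31/24, b=Δ1−h1·(2M1+M2)/6=53/12
t_q=3/2 → seg 0, τ=3/2; S=5+-173/24·τ+0·τ²+31/72·τ³=-279/64

  seg 0: a=5 b=-173/24 c=0 d=31/72
  seg 1: a=-5 b=53/12 c=31/8 d=-31/24
S(3/2) = -279/64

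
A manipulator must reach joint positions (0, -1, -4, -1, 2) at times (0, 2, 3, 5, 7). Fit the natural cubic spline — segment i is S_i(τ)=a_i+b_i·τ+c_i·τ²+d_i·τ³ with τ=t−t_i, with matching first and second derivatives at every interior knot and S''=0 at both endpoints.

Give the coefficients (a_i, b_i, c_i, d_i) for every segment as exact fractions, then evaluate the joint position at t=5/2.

Δ: Δ0=-1/2, Δ1=-3, Δ2=3/2, Δ3=3/2
row 1: diag=6, rhs=-15; c'=1/6, d'=-5/2
row 2: denom=6−1·1/6=35/6; d'=(27−1·-5/2)/(35/6)=177/35
row 3: denom=8−2·12/35=256/35; d'=(0−2·177/35)/(256/35)=-177/128
back: M3=-177/128
back: M2=177/35−12/35·-177/128=177/32
back: M1=-5/2−1/6·177/32=-219/64
M: M0=0, M1=-219/64, M2=177/32, M3=-177/128, M4=0
seg 0: a=0, c=M0/2=0, d=(M1−M0)/(6·2)=-73/256, b=Δ0−h0·(2M0+M1)/6=41/64
seg 1: a=-1, c=M1/2=-219/128, d=(M2−M1)/(6·1)=191/128, b=Δ1−h1·(2M1+M2)/6=-89/32
seg 2: a=-4, c=M2/2=177/64, d=(M3−M2)/(6·2)=-295/512, b=Δ2−h2·(2M2+M3)/6=-221/128
seg 3: a=-1, c=M3/2=-177/256, d=(M4−M3)/(6·2)=59/512, b=Δ3−h3·(2M3+M4)/6=155/64
t_q=5/2 → seg 1, τ=1/2; S=-1+-89/32·τ+-219/128·τ²+191/128·τ³=-2695/1024

  seg 0: a=0 b=41/64 c=0 d=-73/256
  seg 1: a=-1 b=-89/32 c=-219/128 d=191/128
  seg 2: a=-4 b=-221/128 c=177/64 d=-295/512
  seg 3: a=-1 b=155/64 c=-177/256 d=59/512
S(5/2) = -2695/1024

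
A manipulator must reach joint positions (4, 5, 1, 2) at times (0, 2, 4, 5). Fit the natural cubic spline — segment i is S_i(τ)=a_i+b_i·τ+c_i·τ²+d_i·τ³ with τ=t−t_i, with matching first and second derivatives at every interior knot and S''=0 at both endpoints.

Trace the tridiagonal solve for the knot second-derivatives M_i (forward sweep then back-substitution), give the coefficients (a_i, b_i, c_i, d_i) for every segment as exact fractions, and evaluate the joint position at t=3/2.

  seg 0: a=4 b=16/11 c=0 d=-21/88
  seg 1: a=5 b=-31/22 c=-63/44 d=25/44
  seg 2: a=1 b=-7/22 c=87/44 d=-29/44
S(3/2) = 3785/704

Δ: Δ0=1/2, Δ1=-2, Δ2=1
row 1: diag=8, rhs=-15; c'=1/4, d'=-15/8
row 2: denom=6−2·1/4=11/2; d'=(18−2·-15/8)/(11/2)=87/22
back: M2=87/22
back: M1=-15/8−1/4·87/22=-63/22
M: M0=0, M1=-63/22, M2=87/22, M3=0
seg 0: a=4, c=M0/2=0, d=(M1−M0)/(6·2)=-21/88, b=Δ0−h0·(2M0+M1)/6=16/11
seg 1: a=5, c=M1/2=-63/44, d=(M2−M1)/(6·2)=25/44, b=Δ1−h1·(2M1+M2)/6=-31/22
seg 2: a=1, c=M2/2=87/44, d=(M3−M2)/(6·1)=-29/44, b=Δ2−h2·(2M2+M3)/6=-7/22
t_q=3/2 → seg 0, τ=3/2; S=4+16/11·τ+0·τ²+-21/88·τ³=3785/704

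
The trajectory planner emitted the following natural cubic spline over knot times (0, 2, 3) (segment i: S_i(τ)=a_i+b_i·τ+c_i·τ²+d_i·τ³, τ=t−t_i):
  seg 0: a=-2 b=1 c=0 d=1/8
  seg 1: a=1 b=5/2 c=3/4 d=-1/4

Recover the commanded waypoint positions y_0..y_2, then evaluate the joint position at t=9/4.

y_0 = S_0(0) = a_0 = -2
y_1 = S_1(0) = a_1 = 1
y_2 = S_1(1) = 4
t_q=9/4 is in segment 1 (τ=1/4); S_1(τ)=427/256

y_0=-2 y_1=1 y_2=4
S(9/4) = 427/256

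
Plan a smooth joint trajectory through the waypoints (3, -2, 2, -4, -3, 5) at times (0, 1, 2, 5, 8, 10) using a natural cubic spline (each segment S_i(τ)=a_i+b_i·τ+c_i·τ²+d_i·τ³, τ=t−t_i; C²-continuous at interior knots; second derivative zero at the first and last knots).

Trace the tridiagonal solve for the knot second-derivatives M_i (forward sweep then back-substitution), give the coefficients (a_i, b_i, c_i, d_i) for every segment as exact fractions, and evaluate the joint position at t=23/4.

Δ: Δ0=-5, Δ1=4, Δ2=-2, Δ3=1/3, Δ4=4
row 1: diag=4, rhs=54; c'=1/4, d'=27/2
row 2: denom=8−1·1/4=31/4; d'=(-36−1·27/2)/(31/4)=-198/31
row 3: denom=12−3·12/31=336/31; d'=(14−3·-198/31)/(336/31)=257/84
row 4: denom=10−3·31/112=1027/112; d'=(22−3·257/84)/(1027/112)=1436/1027
back: M4=1436/1027
back: M3=257/84−31/112·1436/1027=8234/3081
back: M2=-198/31−12/31·8234/3081=-7622/1027
back: M1=27/2−1/4·-7622/1027=15770/1027
M: M0=0, M1=15770/1027, M2=-7622/1027, M3=8234/3081, M4=1436/1027, M5=0
seg 0: a=3, c=M0/2=0, d=(M1−M0)/(6·1)=7885/3081, b=Δ0−h0·(2M0+M1)/6=-23290/3081
seg 1: a=-2, c=M1/2=7885/1027, d=(M2−M1)/(6·1)=-11696/3081, b=Δ1−h1·(2M1+M2)/6=365/3081
seg 2: a=2, c=M2/2=-3811/1027, d=(M3−M2)/(6·3)=15550/27729, b=Δ2−h2·(2M2+M3)/6=12587/3081
seg 3: a=-4, c=M3/2=4117/3081, d=(M4−M3)/(6·3)=-151/2133, b=Δ3−h3·(2M3+M4)/6=-9361/3081
seg 4: a=-3, c=M4/2=718/1027, d=(M5−M4)/(6·2)=-359/3081, b=Δ4−h4·(2M4+M5)/6=9452/3081
t_q=23/4 → seg 3, τ=3/4; S=-4+-9361/3081·τ+4117/3081·τ²+-151/2133·τ³=-365247/65728

  seg 0: a=3 b=-23290/3081 c=0 d=7885/3081
  seg 1: a=-2 b=365/3081 c=7885/1027 d=-11696/3081
  seg 2: a=2 b=12587/3081 c=-3811/1027 d=15550/27729
  seg 3: a=-4 b=-9361/3081 c=4117/3081 d=-151/2133
  seg 4: a=-3 b=9452/3081 c=718/1027 d=-359/3081
S(23/4) = -365247/65728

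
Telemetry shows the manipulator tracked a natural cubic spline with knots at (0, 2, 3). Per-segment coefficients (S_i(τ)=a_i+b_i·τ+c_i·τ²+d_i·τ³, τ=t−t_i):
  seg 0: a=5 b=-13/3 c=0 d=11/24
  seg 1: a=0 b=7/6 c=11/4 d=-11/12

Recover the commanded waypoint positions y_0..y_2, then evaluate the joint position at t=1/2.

y_0=5 y_1=0 y_2=3
S(1/2) = 185/64

y_0 = S_0(0) = a_0 = 5
y_1 = S_1(0) = a_1 = 0
y_2 = S_1(1) = 3
t_q=1/2 is in segment 0 (τ=1/2); S_0(τ)=185/64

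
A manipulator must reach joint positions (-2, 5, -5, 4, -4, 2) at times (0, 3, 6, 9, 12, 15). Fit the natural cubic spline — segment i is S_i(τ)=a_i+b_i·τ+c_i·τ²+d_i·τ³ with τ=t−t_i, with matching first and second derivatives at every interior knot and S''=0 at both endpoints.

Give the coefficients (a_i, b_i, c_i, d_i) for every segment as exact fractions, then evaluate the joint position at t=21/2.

Δ: Δ0=7/3, Δ1=-10/3, Δ2=3, Δ3=-8/3, Δ4=2
row 1: diag=12, rhs=-34; c'=1/4, d'=-17/6
row 2: denom=12−3·1/4=45/4; d'=(38−3·-17/6)/(45/4)=62/15
row 3: denom=12−3·4/15=56/5; d'=(-34−3·62/15)/(56/5)=-29/7
row 4: denom=12−3·15/56=627/56; d'=(28−3·-29/7)/(627/56)=2264/627
back: M4=2264/627
back: M3=-29/7−15/56·2264/627=-1068/209
back: M2=62/15−4/15·-1068/209=3446/627
back: M1=-17/6−1/4·3446/627=-2638/627
M: M0=0, M1=-2638/627, M2=3446/627, M3=-1068/209, M4=2264/627, M5=0
seg 0: a=-2, c=M0/2=0, d=(M1−M0)/(6·3)=-1319/5643, b=Δ0−h0·(2M0+M1)/6=2782/627
seg 1: a=5, c=M1/2=-1319/627, d=(M2−M1)/(6·3)=338/627, b=Δ1−h1·(2M1+M2)/6=-1175/627
seg 2: a=-5, c=M2/2=1723/627, d=(M3−M2)/(6·3)=-175/297, b=Δ2−h2·(2M2+M3)/6=37/627
seg 3: a=4, c=M3/2=-534/209, d=(M4−M3)/(6·3)=2734/5643, b=Δ3−h3·(2M3+M4)/6=400/627
seg 4: a=-4, c=M4/2=1132/627, d=(M5−M4)/(6·3)=-1132/5643, b=Δ4−h4·(2M4+M5)/6=-1010/627
t_q=21/2 → seg 3, τ=3/2; S=4+400/627·τ+-534/209·τ²+2734/5643·τ³=705/836

  seg 0: a=-2 b=2782/627 c=0 d=-1319/5643
  seg 1: a=5 b=-1175/627 c=-1319/627 d=338/627
  seg 2: a=-5 b=37/627 c=1723/627 d=-175/297
  seg 3: a=4 b=400/627 c=-534/209 d=2734/5643
  seg 4: a=-4 b=-1010/627 c=1132/627 d=-1132/5643
S(21/2) = 705/836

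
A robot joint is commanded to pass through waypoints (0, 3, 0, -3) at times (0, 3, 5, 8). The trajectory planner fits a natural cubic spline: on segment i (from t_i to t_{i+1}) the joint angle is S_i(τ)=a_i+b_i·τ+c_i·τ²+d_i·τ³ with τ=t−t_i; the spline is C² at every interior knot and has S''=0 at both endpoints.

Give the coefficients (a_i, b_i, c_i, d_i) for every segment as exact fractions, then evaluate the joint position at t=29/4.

Δ: Δ0=1, Δ1=-3/2, Δ2=-1
row 1: diag=10, rhs=-15; c'=1/5, d'=-3/2
row 2: denom=10−2·1/5=48/5; d'=(3−2·-3/2)/(48/5)=5/8
back: M2=5/8
back: M1=-3/2−1/5·5/8=-13/8
M: M0=0, M1=-13/8, M2=5/8, M3=0
seg 0: a=0, c=M0/2=0, d=(M1−M0)/(6·3)=-13/144, b=Δ0−h0·(2M0+M1)/6=29/16
seg 1: a=3, c=M1/2=-13/16, d=(M2−M1)/(6·2)=3/16, b=Δ1−h1·(2M1+M2)/6=-5/8
seg 2: a=0, c=M2/2=5/16, d=(M3−M2)/(6·3)=-5/144, b=Δ2−h2·(2M2+M3)/6=-13/8
t_q=29/4 → seg 2, τ=9/4; S=0+-13/8·τ+5/16·τ²+-5/144·τ³=-2529/1024

  seg 0: a=0 b=29/16 c=0 d=-13/144
  seg 1: a=3 b=-5/8 c=-13/16 d=3/16
  seg 2: a=0 b=-13/8 c=5/16 d=-5/144
S(29/4) = -2529/1024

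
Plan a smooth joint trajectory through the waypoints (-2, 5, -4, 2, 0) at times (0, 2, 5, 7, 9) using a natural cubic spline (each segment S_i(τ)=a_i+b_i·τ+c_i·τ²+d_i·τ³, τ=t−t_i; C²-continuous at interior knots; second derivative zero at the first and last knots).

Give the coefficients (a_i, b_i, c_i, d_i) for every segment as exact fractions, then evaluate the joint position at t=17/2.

  seg 0: a=-2 b=933/172 c=0 d=-331/688
  seg 1: a=5 b=-15/43 c=-993/344 d=689/1032
  seg 2: a=-4 b=123/344 c=537/172 d=-1239/1376
  seg 3: a=2 b=351/172 c=-1569/688 d=523/1376
S(17/2) = 13349/11008

Δ: Δ0=7/2, Δ1=-3, Δ2=3, Δ3=-1
row 1: diag=10, rhs=-39; c'=3/10, d'=-39/10
row 2: denom=10−3·3/10=91/10; d'=(36−3·-39/10)/(91/10)=477/91
row 3: denom=8−2·20/91=688/91; d'=(-24−2·477/91)/(688/91)=-1569/344
back: M3=-1569/344
back: M2=477/91−20/91·-1569/344=537/86
back: M1=-39/10−3/10·537/86=-993/172
M: M0=0, M1=-993/172, M2=537/86, M3=-1569/344, M4=0
seg 0: a=-2, c=M0/2=0, d=(M1−M0)/(6·2)=-331/688, b=Δ0−h0·(2M0+M1)/6=933/172
seg 1: a=5, c=M1/2=-993/344, d=(M2−M1)/(6·3)=689/1032, b=Δ1−h1·(2M1+M2)/6=-15/43
seg 2: a=-4, c=M2/2=537/172, d=(M3−M2)/(6·2)=-1239/1376, b=Δ2−h2·(2M2+M3)/6=123/344
seg 3: a=2, c=M3/2=-1569/688, d=(M4−M3)/(6·2)=523/1376, b=Δ3−h3·(2M3+M4)/6=351/172
t_q=17/2 → seg 3, τ=3/2; S=2+351/172·τ+-1569/688·τ²+523/1376·τ³=13349/11008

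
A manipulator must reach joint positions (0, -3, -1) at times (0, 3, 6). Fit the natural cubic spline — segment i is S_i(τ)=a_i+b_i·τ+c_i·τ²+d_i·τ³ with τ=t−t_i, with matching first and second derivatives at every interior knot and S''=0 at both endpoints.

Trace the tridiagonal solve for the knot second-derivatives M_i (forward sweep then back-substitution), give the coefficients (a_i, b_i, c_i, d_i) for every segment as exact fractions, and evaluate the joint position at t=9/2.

Δ: Δ0=-1, Δ1=2/3
row 1: diag=12, rhs=10; c'=1/4, d'=5/6
back: M1=5/6
M: M0=0, M1=5/6, M2=0
seg 0: a=0, c=M0/2=0, d=(M1−M0)/(6·3)=5/108, b=Δ0−h0·(2M0+M1)/6=-17/12
seg 1: a=-3, c=M1/2=5/12, d=(M2−M1)/(6·3)=-5/108, b=Δ1−h1·(2M1+M2)/6=-1/6
t_q=9/2 → seg 1, τ=3/2; S=-3+-1/6·τ+5/12·τ²+-5/108·τ³=-79/32

  seg 0: a=0 b=-17/12 c=0 d=5/108
  seg 1: a=-3 b=-1/6 c=5/12 d=-5/108
S(9/2) = -79/32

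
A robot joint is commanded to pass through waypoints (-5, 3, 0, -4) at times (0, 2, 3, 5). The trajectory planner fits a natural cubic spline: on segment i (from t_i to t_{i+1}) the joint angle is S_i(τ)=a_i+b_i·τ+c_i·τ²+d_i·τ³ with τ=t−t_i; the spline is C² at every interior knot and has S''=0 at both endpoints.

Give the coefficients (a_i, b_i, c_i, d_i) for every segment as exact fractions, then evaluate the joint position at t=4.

  seg 0: a=-5 b=226/35 c=0 d=-43/70
  seg 1: a=3 b=-32/35 c=-129/35 d=8/5
  seg 2: a=0 b=-122/35 c=39/35 d=-13/70
S(4) = -179/70

Δ: Δ0=4, Δ1=-3, Δ2=-2
row 1: diag=6, rhs=-42; c'=1/6, d'=-7
row 2: denom=6−1·1/6=35/6; d'=(6−1·-7)/(35/6)=78/35
back: M2=78/35
back: M1=-7−1/6·78/35=-258/35
M: M0=0, M1=-258/35, M2=78/35, M3=0
seg 0: a=-5, c=M0/2=0, d=(M1−M0)/(6·2)=-43/70, b=Δ0−h0·(2M0+M1)/6=226/35
seg 1: a=3, c=M1/2=-129/35, d=(M2−M1)/(6·1)=8/5, b=Δ1−h1·(2M1+M2)/6=-32/35
seg 2: a=0, c=M2/2=39/35, d=(M3−M2)/(6·2)=-13/70, b=Δ2−h2·(2M2+M3)/6=-122/35
t_q=4 → seg 2, τ=1; S=0+-122/35·τ+39/35·τ²+-13/70·τ³=-179/70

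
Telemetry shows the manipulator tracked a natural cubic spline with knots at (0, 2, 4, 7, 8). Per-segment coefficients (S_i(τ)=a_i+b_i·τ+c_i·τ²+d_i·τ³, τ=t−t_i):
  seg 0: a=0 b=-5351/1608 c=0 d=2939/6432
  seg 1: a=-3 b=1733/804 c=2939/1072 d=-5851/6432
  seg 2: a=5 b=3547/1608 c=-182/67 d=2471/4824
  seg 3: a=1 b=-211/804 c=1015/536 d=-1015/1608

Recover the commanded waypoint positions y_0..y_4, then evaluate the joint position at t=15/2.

y_0 = S_0(0) = a_0 = 0
y_1 = S_1(0) = a_1 = -3
y_2 = S_2(0) = a_2 = 5
y_3 = S_3(0) = a_3 = 1
y_4 = S_3(1) = 2
t_q=15/2 is in segment 3 (τ=1/2); S_3(τ)=5417/4288

y_0=0 y_1=-3 y_2=5 y_3=1 y_4=2
S(15/2) = 5417/4288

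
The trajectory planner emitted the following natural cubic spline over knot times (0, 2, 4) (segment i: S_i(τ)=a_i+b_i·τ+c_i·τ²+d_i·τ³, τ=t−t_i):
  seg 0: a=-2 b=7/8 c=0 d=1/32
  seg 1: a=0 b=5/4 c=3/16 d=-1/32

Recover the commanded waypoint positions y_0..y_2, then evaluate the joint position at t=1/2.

y_0=-2 y_1=0 y_2=3
S(1/2) = -399/256

y_0 = S_0(0) = a_0 = -2
y_1 = S_1(0) = a_1 = 0
y_2 = S_1(2) = 3
t_q=1/2 is in segment 0 (τ=1/2); S_0(τ)=-399/256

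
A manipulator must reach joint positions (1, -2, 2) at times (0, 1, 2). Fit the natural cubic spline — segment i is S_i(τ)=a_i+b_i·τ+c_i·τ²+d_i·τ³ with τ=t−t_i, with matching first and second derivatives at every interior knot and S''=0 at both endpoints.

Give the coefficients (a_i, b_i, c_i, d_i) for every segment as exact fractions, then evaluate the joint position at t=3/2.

Δ: Δ0=-3, Δ1=4
row 1: diag=4, rhs=42; c'=1/4, d'=21/2
back: M1=21/2
M: M0=0, M1=21/2, M2=0
seg 0: a=1, c=M0/2=0, d=(M1−M0)/(6·1)=7/4, b=Δ0−h0·(2M0+M1)/6=-19/4
seg 1: a=-2, c=M1/2=21/4, d=(M2−M1)/(6·1)=-7/4, b=Δ1−h1·(2M1+M2)/6=1/2
t_q=3/2 → seg 1, τ=1/2; S=-2+1/2·τ+21/4·τ²+-7/4·τ³=-21/32

  seg 0: a=1 b=-19/4 c=0 d=7/4
  seg 1: a=-2 b=1/2 c=21/4 d=-7/4
S(3/2) = -21/32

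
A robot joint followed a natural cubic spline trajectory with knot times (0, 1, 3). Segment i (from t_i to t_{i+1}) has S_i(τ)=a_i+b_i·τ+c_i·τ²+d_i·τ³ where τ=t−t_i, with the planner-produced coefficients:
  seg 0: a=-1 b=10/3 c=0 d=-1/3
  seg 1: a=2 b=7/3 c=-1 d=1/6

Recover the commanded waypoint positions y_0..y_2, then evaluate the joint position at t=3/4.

y_0=-1 y_1=2 y_2=4
S(3/4) = 87/64

y_0 = S_0(0) = a_0 = -1
y_1 = S_1(0) = a_1 = 2
y_2 = S_1(2) = 4
t_q=3/4 is in segment 0 (τ=3/4); S_0(τ)=87/64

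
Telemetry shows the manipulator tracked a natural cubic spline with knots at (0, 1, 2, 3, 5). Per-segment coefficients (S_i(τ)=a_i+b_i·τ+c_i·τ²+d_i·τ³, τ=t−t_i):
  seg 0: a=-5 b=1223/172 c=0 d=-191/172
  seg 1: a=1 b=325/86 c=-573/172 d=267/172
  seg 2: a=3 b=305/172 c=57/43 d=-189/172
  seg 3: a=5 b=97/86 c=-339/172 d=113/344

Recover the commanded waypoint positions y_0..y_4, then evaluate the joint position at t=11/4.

y_0=-5 y_1=1 y_2=3 y_3=5 y_4=2
S(11/4) = 50769/11008

y_0 = S_0(0) = a_0 = -5
y_1 = S_1(0) = a_1 = 1
y_2 = S_2(0) = a_2 = 3
y_3 = S_3(0) = a_3 = 5
y_4 = S_3(2) = 2
t_q=11/4 is in segment 2 (τ=3/4); S_2(τ)=50769/11008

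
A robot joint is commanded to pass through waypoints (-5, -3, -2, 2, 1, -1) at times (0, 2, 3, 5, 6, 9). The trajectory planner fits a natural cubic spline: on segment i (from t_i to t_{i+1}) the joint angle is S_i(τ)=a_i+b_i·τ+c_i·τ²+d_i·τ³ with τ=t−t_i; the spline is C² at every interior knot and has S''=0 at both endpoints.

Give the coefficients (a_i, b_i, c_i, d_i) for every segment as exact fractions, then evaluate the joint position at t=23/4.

  seg 0: a=-5 b=4933/4359 c=0 d=-287/8718
  seg 1: a=-3 b=3211/4359 c=-287/1453 d=2009/4359
  seg 2: a=-2 b=7516/4359 c=1722/1453 d=-4565/8718
  seg 3: a=2 b=790/4359 c=-2843/1453 d=3380/4359
  seg 4: a=1 b=-6128/4359 c=537/1453 d=-179/4359
S(23/4) = 15837/11624

Δ: Δ0=1, Δ1=1, Δ2=2, Δ3=-1, Δ4=-2/3
row 1: diag=6, rhs=0; c'=1/6, d'=0
row 2: denom=6−1·1/6=35/6; d'=(6−1·0)/(35/6)=36/35
row 3: denom=6−2·12/35=186/35; d'=(-18−2·36/35)/(186/35)=-117/31
row 4: denom=8−1·35/186=1453/186; d'=(2−1·-117/31)/(1453/186)=1074/1453
back: M4=1074/1453
back: M3=-117/31−35/186·1074/1453=-5686/1453
back: M2=36/35−12/35·-5686/1453=3444/1453
back: M1=0−1/6·3444/1453=-574/1453
M: M0=0, M1=-574/1453, M2=3444/1453, M3=-5686/1453, M4=1074/1453, M5=0
seg 0: a=-5, c=M0/2=0, d=(M1−M0)/(6·2)=-287/8718, b=Δ0−h0·(2M0+M1)/6=4933/4359
seg 1: a=-3, c=M1/2=-287/1453, d=(M2−M1)/(6·1)=2009/4359, b=Δ1−h1·(2M1+M2)/6=3211/4359
seg 2: a=-2, c=M2/2=1722/1453, d=(M3−M2)/(6·2)=-4565/8718, b=Δ2−h2·(2M2+M3)/6=7516/4359
seg 3: a=2, c=M3/2=-2843/1453, d=(M4−M3)/(6·1)=3380/4359, b=Δ3−h3·(2M3+M4)/6=790/4359
seg 4: a=1, c=M4/2=537/1453, d=(M5−M4)/(6·3)=-179/4359, b=Δ4−h4·(2M4+M5)/6=-6128/4359
t_q=23/4 → seg 3, τ=3/4; S=2+790/4359·τ+-2843/1453·τ²+3380/4359·τ³=15837/11624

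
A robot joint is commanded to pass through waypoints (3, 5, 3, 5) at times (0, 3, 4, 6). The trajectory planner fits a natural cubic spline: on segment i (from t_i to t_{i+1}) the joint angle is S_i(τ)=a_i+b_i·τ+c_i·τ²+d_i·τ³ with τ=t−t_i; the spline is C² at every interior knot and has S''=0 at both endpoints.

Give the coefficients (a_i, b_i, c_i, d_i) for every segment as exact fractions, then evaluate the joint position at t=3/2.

Δ: Δ0=2/3, Δ1=-2, Δ2=1
row 1: diag=8, rhs=-16; c'=1/8, d'=-2
row 2: denom=6−1·1/8=47/8; d'=(18−1·-2)/(47/8)=160/47
back: M2=160/47
back: M1=-2−1/8·160/47=-114/47
M: M0=0, M1=-114/47, M2=160/47, M3=0
seg 0: a=3, c=M0/2=0, d=(M1−M0)/(6·3)=-19/141, b=Δ0−h0·(2M0+M1)/6=265/141
seg 1: a=5, c=M1/2=-57/47, d=(M2−M1)/(6·1)=137/141, b=Δ1−h1·(2M1+M2)/6=-248/141
seg 2: a=3, c=M2/2=80/47, d=(M3−M2)/(6·2)=-40/141, b=Δ2−h2·(2M2+M3)/6=-179/141
t_q=3/2 → seg 0, τ=3/2; S=3+265/141·τ+0·τ²+-19/141·τ³=2017/376

  seg 0: a=3 b=265/141 c=0 d=-19/141
  seg 1: a=5 b=-248/141 c=-57/47 d=137/141
  seg 2: a=3 b=-179/141 c=80/47 d=-40/141
S(3/2) = 2017/376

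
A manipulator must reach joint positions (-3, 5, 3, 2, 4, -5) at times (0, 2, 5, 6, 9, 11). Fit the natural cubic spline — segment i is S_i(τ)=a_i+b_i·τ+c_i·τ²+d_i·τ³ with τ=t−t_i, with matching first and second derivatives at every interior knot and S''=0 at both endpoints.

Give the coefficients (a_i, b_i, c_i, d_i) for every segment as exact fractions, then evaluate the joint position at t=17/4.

Δ: Δ0=4, Δ1=-2/3, Δ2=-1, Δ3=2/3, Δ4=-9/2
row 1: diag=10, rhs=-28; c'=3/10, d'=-14/5
row 2: denom=8−3·3/10=71/10; d'=(-2−3·-14/5)/(71/10)=64/71
row 3: denom=8−1·10/71=558/71; d'=(10−1·64/71)/(558/71)=323/279
row 4: denom=10−3·71/186=549/62; d'=(-31−3·323/279)/(549/62)=-6412/1647
back: M4=-6412/1647
back: M3=323/279−71/186·-6412/1647=13063/4941
back: M2=64/71−10/71·13063/4941=2614/4941
back: M1=-14/5−3/10·2614/4941=-4873/1647
M: M0=0, M1=-4873/1647, M2=2614/4941, M3=13063/4941, M4=-6412/1647, M5=0
seg 0: a=-3, c=M0/2=0, d=(M1−M0)/(6·2)=-4873/19764, b=Δ0−h0·(2M0+M1)/6=24637/4941
seg 1: a=5, c=M1/2=-4873/3294, d=(M2−M1)/(6·3)=17233/88938, b=Δ1−h1·(2M1+M2)/6=10018/4941
seg 2: a=3, c=M2/2=1307/4941, d=(M3−M2)/(6·1)=43/122, b=Δ2−h2·(2M2+M3)/6=-15979/9882
seg 3: a=2, c=M3/2=13063/9882, d=(M4−M3)/(6·3)=-32299/88938, b=Δ3−h3·(2M3+M4)/6=-151/4941
seg 4: a=4, c=M4/2=-3206/1647, d=(M5−M4)/(6·2)=1603/4941, b=Δ4−h4·(2M4+M5)/6=-18821/9882
t_q=17/4 → seg 1, τ=9/4; S=5+10018/4941·τ+-4873/3294·τ²+17233/88938·τ³=300749/70272

  seg 0: a=-3 b=24637/4941 c=0 d=-4873/19764
  seg 1: a=5 b=10018/4941 c=-4873/3294 d=17233/88938
  seg 2: a=3 b=-15979/9882 c=1307/4941 d=43/122
  seg 3: a=2 b=-151/4941 c=13063/9882 d=-32299/88938
  seg 4: a=4 b=-18821/9882 c=-3206/1647 d=1603/4941
S(17/4) = 300749/70272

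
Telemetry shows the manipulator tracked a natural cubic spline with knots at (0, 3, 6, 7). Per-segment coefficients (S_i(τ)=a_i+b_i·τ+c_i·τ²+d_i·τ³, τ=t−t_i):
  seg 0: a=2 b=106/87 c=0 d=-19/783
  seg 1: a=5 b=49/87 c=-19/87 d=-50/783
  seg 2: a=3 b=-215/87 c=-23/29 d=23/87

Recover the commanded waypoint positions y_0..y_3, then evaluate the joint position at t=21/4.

y_0 = S_0(0) = a_0 = 2
y_1 = S_1(0) = a_1 = 5
y_2 = S_2(0) = a_2 = 3
y_3 = S_2(1) = 0
t_q=21/4 is in segment 1 (τ=9/4); S_1(τ)=4115/928

y_0=2 y_1=5 y_2=3 y_3=0
S(21/4) = 4115/928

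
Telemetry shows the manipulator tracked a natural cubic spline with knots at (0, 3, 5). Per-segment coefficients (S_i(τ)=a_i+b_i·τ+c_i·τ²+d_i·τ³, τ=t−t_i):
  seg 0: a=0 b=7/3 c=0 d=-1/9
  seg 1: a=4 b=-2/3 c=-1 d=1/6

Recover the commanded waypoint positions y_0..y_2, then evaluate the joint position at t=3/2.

y_0 = S_0(0) = a_0 = 0
y_1 = S_1(0) = a_1 = 4
y_2 = S_1(2) = 0
t_q=3/2 is in segment 0 (τ=3/2); S_0(τ)=25/8

y_0=0 y_1=4 y_2=0
S(3/2) = 25/8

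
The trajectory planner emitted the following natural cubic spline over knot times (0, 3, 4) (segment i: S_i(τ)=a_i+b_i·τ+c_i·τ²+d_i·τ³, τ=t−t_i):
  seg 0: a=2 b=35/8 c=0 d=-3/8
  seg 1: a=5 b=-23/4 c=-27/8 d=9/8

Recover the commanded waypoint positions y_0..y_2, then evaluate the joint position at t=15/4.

y_0 = S_0(0) = a_0 = 2
y_1 = S_1(0) = a_1 = 5
y_2 = S_1(1) = -3
t_q=15/4 is in segment 1 (τ=3/4); S_1(τ)=-377/512

y_0=2 y_1=5 y_2=-3
S(15/4) = -377/512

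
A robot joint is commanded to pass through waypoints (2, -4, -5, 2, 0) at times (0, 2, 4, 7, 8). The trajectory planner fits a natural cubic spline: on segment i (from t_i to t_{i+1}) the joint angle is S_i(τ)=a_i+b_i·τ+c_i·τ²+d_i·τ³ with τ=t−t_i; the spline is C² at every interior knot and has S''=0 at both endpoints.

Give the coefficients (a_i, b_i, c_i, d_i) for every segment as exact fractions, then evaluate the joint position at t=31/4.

Δ: Δ0=-3, Δ1=-1/2, Δ2=7/3, Δ3=-2
row 1: diag=8, rhs=15; c'=1/4, d'=15/8
row 2: denom=10−2·1/4=19/2; d'=(17−2·15/8)/(19/2)=53/38
row 3: denom=8−3·6/19=134/19; d'=(-26−3·53/38)/(134/19)=-1147/268
back: M3=-1147/268
back: M2=53/38−6/19·-1147/268=184/67
back: M1=15/8−1/4·184/67=637/536
M: M0=0, M1=637/536, M2=184/67, M3=-1147/268, M4=0
seg 0: a=2, c=M0/2=0, d=(M1−M0)/(6·2)=637/6432, b=Δ0−h0·(2M0+M1)/6=-5461/1608
seg 1: a=-4, c=M1/2=637/1072, d=(M2−M1)/(6·2)=835/6432, b=Δ1−h1·(2M1+M2)/6=-1775/804
seg 2: a=-5, c=M2/2=92/67, d=(M3−M2)/(6·3)=-1883/4824, b=Δ2−h2·(2M2+M3)/6=2777/1608
seg 3: a=2, c=M3/2=-1147/536, d=(M4−M3)/(6·1)=1147/1608, b=Δ3−h3·(2M3+M4)/6=-461/804
t_q=31/4 → seg 3, τ=3/4; S=2+-461/804·τ+-1147/536·τ²+1147/1608·τ³=22887/34304

  seg 0: a=2 b=-5461/1608 c=0 d=637/6432
  seg 1: a=-4 b=-1775/804 c=637/1072 d=835/6432
  seg 2: a=-5 b=2777/1608 c=92/67 d=-1883/4824
  seg 3: a=2 b=-461/804 c=-1147/536 d=1147/1608
S(31/4) = 22887/34304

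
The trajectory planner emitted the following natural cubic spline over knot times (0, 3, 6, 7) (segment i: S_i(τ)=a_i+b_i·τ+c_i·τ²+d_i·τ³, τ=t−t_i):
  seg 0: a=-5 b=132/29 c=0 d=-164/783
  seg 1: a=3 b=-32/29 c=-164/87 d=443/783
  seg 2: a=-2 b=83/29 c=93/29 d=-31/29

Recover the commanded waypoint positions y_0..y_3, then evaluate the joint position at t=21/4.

y_0=-5 y_1=3 y_2=-2 y_3=3
S(21/4) = -4791/1856

y_0 = S_0(0) = a_0 = -5
y_1 = S_1(0) = a_1 = 3
y_2 = S_2(0) = a_2 = -2
y_3 = S_2(1) = 3
t_q=21/4 is in segment 1 (τ=9/4); S_1(τ)=-4791/1856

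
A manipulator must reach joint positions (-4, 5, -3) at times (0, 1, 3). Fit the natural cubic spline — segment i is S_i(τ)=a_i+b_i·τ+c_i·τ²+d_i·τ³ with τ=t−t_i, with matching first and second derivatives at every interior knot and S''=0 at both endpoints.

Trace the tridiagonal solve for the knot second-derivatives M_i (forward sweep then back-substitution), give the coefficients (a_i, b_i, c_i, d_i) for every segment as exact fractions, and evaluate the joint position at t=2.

Δ: Δ0=9, Δ1=-4
row 1: diag=6, rhs=-78; c'=1/3, d'=-13
back: M1=-13
M: M0=0, M1=-13, M2=0
seg 0: a=-4, c=M0/2=0, d=(M1−M0)/(6·1)=-13/6, b=Δ0−h0·(2M0+M1)/6=67/6
seg 1: a=5, c=M1/2=-13/2, d=(M2−M1)/(6·2)=13/12, b=Δ1−h1·(2M1+M2)/6=14/3
t_q=2 → seg 1, τ=1; S=5+14/3·τ+-13/2·τ²+13/12·τ³=17/4

  seg 0: a=-4 b=67/6 c=0 d=-13/6
  seg 1: a=5 b=14/3 c=-13/2 d=13/12
S(2) = 17/4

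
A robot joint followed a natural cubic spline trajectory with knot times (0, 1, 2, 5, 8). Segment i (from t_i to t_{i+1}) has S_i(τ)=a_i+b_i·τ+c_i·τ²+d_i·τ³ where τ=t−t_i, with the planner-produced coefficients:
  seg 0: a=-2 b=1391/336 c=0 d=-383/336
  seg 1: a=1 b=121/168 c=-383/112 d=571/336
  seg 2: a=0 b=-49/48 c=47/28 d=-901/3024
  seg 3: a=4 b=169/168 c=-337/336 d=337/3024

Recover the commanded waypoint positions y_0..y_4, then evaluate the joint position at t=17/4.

y_0 = S_0(0) = a_0 = -2
y_1 = S_1(0) = a_1 = 1
y_2 = S_2(0) = a_2 = 0
y_3 = S_3(0) = a_3 = 4
y_4 = S_3(3) = 1
t_q=17/4 is in segment 2 (τ=9/4); S_2(τ)=20121/7168

y_0=-2 y_1=1 y_2=0 y_3=4 y_4=1
S(17/4) = 20121/7168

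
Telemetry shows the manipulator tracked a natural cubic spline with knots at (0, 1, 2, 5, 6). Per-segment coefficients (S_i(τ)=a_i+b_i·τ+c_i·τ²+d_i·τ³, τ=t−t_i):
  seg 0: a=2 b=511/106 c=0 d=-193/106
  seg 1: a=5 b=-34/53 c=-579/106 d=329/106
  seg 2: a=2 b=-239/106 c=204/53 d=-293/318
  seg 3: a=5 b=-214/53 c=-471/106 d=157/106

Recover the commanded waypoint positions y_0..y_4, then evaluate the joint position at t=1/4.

y_0 = S_0(0) = a_0 = 2
y_1 = S_1(0) = a_1 = 5
y_2 = S_2(0) = a_2 = 2
y_3 = S_3(0) = a_3 = 5
y_4 = S_3(1) = -2
t_q=1/4 is in segment 0 (τ=1/4); S_0(τ)=21551/6784

y_0=2 y_1=5 y_2=2 y_3=5 y_4=-2
S(1/4) = 21551/6784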